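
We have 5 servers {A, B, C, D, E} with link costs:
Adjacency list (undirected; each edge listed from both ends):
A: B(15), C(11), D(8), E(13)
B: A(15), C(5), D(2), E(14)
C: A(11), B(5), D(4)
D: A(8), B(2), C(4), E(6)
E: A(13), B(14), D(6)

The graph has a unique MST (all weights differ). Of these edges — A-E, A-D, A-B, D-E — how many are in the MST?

Kruskal's algorithm — process edges by increasing weight (ties by edge label):
B-D (2): add — endpoints in different components.
C-D (4): add — endpoints in different components.
B-C (5): skip — B and C already connected.
D-E (6): add — endpoints in different components.
A-D (8): add — endpoints in different components.
MST edge set: {B-D, C-D, D-E, A-D}.
Of the listed edges, {A-D, D-E} are in the MST → 2.

2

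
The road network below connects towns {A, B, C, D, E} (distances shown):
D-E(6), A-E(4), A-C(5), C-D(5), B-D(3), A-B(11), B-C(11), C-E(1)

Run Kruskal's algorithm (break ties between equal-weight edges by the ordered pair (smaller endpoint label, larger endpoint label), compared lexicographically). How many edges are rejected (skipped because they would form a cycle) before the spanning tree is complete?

1

Kruskal's algorithm — process edges by increasing weight (ties by edge label):
C-E (1): add. Components now {A} {B} {C,E} {D}
B-D (3): add. Components now {A} {B,D} {C,E}
A-E (4): add. Components now {A,C,E} {B,D}
A-C (5): skip — A and C already connected.
C-D (5): add. Components now {A,B,C,D,E}
Edges rejected before the tree was complete: 1.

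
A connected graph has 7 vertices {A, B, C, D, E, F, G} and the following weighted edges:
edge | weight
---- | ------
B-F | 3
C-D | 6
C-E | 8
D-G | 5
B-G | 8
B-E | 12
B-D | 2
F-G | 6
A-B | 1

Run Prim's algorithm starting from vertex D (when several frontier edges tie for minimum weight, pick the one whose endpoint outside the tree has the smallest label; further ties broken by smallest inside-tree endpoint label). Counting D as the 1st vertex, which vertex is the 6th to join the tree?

C

Prim's algorithm from D:
Step 1: cheapest edge leaving the tree is B-D (2); add B.
Step 2: cheapest edge leaving the tree is A-B (1); add A.
Step 3: cheapest edge leaving the tree is B-F (3); add F.
Step 4: cheapest edge leaving the tree is D-G (5); add G.
Step 5: cheapest edge leaving the tree is C-D (6); add C.
Step 6: cheapest edge leaving the tree is C-E (8); add E.
Vertex order: D, B, A, F, G, C, E. The 6th vertex is C.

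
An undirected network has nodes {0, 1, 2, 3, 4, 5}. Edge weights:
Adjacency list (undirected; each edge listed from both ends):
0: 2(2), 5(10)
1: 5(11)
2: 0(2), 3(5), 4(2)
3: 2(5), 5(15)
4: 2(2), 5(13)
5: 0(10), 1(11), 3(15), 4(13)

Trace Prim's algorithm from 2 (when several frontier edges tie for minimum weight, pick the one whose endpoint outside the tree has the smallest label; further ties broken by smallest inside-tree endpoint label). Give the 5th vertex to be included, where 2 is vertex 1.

5

Grow the tree from 2 using Prim:
Step 1: frontier [0 2 2, 2 4 2, 2 3 5] → take 0 2 (2); add 0.
Step 2: frontier [0 5 10, 2 4 2, 2 3 5] → take 2 4 (2); add 4.
Step 3: frontier [0 5 10, 2 3 5, 4 5 13] → take 2 3 (5); add 3.
Step 4: frontier [0 5 10, 3 5 15, 4 5 13] → take 0 5 (10); add 5.
Step 5: frontier [1 5 11] → take 1 5 (11); add 1.
Vertex order: 2, 0, 4, 3, 5, 1. The 5th vertex is 5.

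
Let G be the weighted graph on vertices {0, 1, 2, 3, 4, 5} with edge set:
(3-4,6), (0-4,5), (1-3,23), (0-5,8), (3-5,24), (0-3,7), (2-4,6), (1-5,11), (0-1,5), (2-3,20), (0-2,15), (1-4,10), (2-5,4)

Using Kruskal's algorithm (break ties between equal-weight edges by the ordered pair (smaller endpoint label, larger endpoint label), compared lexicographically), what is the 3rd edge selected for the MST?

Kruskal: consider edges lightest-first.
2-5 (4): add. Components now {0} {1} {2,5} {3} {4}
0-1 (5): add. Components now {0,1} {2,5} {3} {4}
0-4 (5): add. Components now {0,1,4} {2,5} {3}
2-4 (6): add. Components now {0,1,2,4,5} {3}
3-4 (6): add. Components now {0,1,2,3,4,5}
The 3rd edge added is 0-4.

0-4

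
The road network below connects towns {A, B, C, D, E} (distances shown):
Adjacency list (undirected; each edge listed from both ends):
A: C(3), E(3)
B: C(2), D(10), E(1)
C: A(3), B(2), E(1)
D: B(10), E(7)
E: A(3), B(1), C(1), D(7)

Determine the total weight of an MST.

Kruskal's algorithm — process edges by increasing weight (ties by edge label):
B–E (1): add. Components now {A} {B,E} {C} {D}
C–E (1): add. Components now {A} {B,C,E} {D}
B–C (2): skip — B and C already connected.
A–C (3): add. Components now {A,B,C,E} {D}
A–E (3): skip — A and E already connected.
D–E (7): add. Components now {A,B,C,D,E}
MST edges: B–E, C–E, A–C, D–E; total weight 1+1+3+7 = 12.

12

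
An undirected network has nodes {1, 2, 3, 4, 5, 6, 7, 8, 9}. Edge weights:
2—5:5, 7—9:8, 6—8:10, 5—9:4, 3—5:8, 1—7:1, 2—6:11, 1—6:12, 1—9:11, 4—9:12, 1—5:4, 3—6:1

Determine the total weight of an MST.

45

Sort edges by weight, then run Kruskal:
1—7 (1): add — endpoints in different components.
3—6 (1): add — endpoints in different components.
1—5 (4): add — endpoints in different components.
5—9 (4): add — endpoints in different components.
2—5 (5): add — endpoints in different components.
3—5 (8): add — endpoints in different components.
7—9 (8): skip — 7 and 9 already connected.
6—8 (10): add — endpoints in different components.
1—9 (11): skip — 1 and 9 already connected.
2—6 (11): skip — 2 and 6 already connected.
1—6 (12): skip — 1 and 6 already connected.
4—9 (12): add — endpoints in different components.
MST edges: 1—7, 3—6, 1—5, 5—9, 2—5, 3—5, 6—8, 4—9; total weight 1+1+4+4+5+8+10+12 = 45.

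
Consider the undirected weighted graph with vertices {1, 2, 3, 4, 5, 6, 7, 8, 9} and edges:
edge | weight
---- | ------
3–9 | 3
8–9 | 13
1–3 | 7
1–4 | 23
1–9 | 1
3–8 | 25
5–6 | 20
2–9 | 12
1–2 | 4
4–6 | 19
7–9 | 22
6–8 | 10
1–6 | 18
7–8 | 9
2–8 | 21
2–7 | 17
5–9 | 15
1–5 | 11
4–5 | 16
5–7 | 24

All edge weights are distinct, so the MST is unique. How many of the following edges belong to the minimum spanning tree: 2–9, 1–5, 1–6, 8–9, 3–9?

Sort edges by weight, then run Kruskal:
1–9 (1): add — endpoints in different components.
3–9 (3): add — endpoints in different components.
1–2 (4): add — endpoints in different components.
1–3 (7): skip — 1 and 3 already connected.
7–8 (9): add — endpoints in different components.
6–8 (10): add — endpoints in different components.
1–5 (11): add — endpoints in different components.
2–9 (12): skip — 2 and 9 already connected.
8–9 (13): add — endpoints in different components.
5–9 (15): skip — 5 and 9 already connected.
4–5 (16): add — endpoints in different components.
MST edge set: {1–9, 3–9, 1–2, 7–8, 6–8, 1–5, 8–9, 4–5}.
Of the listed edges, {1–5, 8–9, 3–9} are in the MST → 3.

3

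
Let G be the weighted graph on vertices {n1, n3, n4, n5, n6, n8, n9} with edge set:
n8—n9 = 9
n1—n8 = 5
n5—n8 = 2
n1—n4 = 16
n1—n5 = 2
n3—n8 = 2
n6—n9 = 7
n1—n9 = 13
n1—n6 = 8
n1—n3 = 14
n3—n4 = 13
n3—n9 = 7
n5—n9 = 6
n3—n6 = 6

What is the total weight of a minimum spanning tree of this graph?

31

Grow the tree from n8 using Prim:
Step 1: cheapest edge leaving the tree is n3—n8 (2); add n3.
Step 2: cheapest edge leaving the tree is n5—n8 (2); add n5.
Step 3: cheapest edge leaving the tree is n1—n5 (2); add n1.
Step 4: cheapest edge leaving the tree is n3—n6 (6); add n6.
Step 5: cheapest edge leaving the tree is n5—n9 (6); add n9.
Step 6: cheapest edge leaving the tree is n3—n4 (13); add n4.
MST edges: n3—n8, n5—n8, n1—n5, n3—n6, n5—n9, n3—n4; total weight 2+2+2+6+6+13 = 31.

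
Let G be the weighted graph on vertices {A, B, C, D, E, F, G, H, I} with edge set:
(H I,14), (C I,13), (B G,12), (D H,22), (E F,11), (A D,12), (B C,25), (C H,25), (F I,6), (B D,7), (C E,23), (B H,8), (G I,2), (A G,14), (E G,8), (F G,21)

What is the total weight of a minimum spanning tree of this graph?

Prim, starting at D.
Step 1: cheapest edge leaving the tree is B D (7); add B.
Step 2: cheapest edge leaving the tree is B H (8); add H.
Step 3: cheapest edge leaving the tree is A D (12); add A.
Step 4: cheapest edge leaving the tree is B G (12); add G.
Step 5: cheapest edge leaving the tree is G I (2); add I.
Step 6: cheapest edge leaving the tree is F I (6); add F.
Step 7: cheapest edge leaving the tree is E G (8); add E.
Step 8: cheapest edge leaving the tree is C I (13); add C.
MST edges: B D, B H, A D, B G, G I, F I, E G, C I; total weight 7+8+12+12+2+6+8+13 = 68.

68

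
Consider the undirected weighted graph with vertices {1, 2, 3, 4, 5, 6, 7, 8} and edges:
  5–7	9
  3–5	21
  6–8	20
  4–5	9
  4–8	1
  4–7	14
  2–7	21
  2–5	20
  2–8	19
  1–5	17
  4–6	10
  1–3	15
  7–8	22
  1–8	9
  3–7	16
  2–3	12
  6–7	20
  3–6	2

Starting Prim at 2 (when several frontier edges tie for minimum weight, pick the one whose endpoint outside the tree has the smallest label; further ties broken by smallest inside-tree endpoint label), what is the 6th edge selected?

Prim's algorithm from 2:
Step 1: cheapest edge leaving the tree is 2–3 (12); add 3.
Step 2: cheapest edge leaving the tree is 3–6 (2); add 6.
Step 3: cheapest edge leaving the tree is 4–6 (10); add 4.
Step 4: cheapest edge leaving the tree is 4–8 (1); add 8.
Step 5: cheapest edge leaving the tree is 1–8 (9); add 1.
Step 6: cheapest edge leaving the tree is 4–5 (9); add 5.
Step 7: cheapest edge leaving the tree is 5–7 (9); add 7.
The 6th edge added is 4–5.

4-5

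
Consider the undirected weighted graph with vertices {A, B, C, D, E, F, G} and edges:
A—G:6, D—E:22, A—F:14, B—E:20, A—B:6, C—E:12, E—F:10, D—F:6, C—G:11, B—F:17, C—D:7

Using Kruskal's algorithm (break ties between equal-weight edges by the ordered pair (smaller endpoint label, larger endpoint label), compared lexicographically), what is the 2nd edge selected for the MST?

Kruskal's algorithm — process edges by increasing weight (ties by edge label):
A—B (6): add — endpoints in different components.
A—G (6): add — endpoints in different components.
D—F (6): add — endpoints in different components.
C—D (7): add — endpoints in different components.
E—F (10): add — endpoints in different components.
C—G (11): add — endpoints in different components.
The 2nd edge added is A—G.

A-G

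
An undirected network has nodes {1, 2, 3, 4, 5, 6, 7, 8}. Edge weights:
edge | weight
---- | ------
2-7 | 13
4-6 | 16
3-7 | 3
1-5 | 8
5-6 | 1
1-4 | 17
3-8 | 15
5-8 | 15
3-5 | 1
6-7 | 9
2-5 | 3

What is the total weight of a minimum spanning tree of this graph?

47

Prim's algorithm from 5:
Step 1: cheapest edge leaving the tree is 3-5 (1); add 3.
Step 2: cheapest edge leaving the tree is 5-6 (1); add 6.
Step 3: cheapest edge leaving the tree is 2-5 (3); add 2.
Step 4: cheapest edge leaving the tree is 3-7 (3); add 7.
Step 5: cheapest edge leaving the tree is 1-5 (8); add 1.
Step 6: cheapest edge leaving the tree is 3-8 (15); add 8.
Step 7: cheapest edge leaving the tree is 4-6 (16); add 4.
MST edges: 3-5, 5-6, 2-5, 3-7, 1-5, 3-8, 4-6; total weight 1+1+3+3+8+15+16 = 47.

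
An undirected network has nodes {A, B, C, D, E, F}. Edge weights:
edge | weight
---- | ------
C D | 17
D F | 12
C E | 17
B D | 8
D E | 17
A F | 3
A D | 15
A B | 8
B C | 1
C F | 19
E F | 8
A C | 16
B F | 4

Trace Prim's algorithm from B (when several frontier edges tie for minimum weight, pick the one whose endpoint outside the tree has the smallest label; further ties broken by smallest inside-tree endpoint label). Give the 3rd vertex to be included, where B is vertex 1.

F

Prim's algorithm from B:
Step 1: cheapest edge leaving the tree is B C (1); add C.
Step 2: cheapest edge leaving the tree is B F (4); add F.
Step 3: cheapest edge leaving the tree is A F (3); add A.
Step 4: cheapest edge leaving the tree is B D (8); add D.
Step 5: cheapest edge leaving the tree is E F (8); add E.
Vertex order: B, C, F, A, D, E. The 3rd vertex is F.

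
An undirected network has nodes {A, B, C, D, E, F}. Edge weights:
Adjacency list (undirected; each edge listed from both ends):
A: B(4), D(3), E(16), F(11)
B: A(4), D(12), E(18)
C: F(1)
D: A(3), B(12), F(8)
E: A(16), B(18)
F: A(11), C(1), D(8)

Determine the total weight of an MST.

32

Grow the tree from E using Prim:
Step 1: frontier [A–E 16, B–E 18] → take A–E (16); add A.
Step 2: frontier [A–D 3, A–B 4, A–F 11, B–E 18] → take A–D (3); add D.
Step 3: frontier [A–B 4, A–F 11, D–F 8, B–D 12, B–E 18] → take A–B (4); add B.
Step 4: frontier [A–F 11, D–F 8] → take D–F (8); add F.
Step 5: frontier [C–F 1] → take C–F (1); add C.
MST edges: A–E, A–D, A–B, D–F, C–F; total weight 16+3+4+8+1 = 32.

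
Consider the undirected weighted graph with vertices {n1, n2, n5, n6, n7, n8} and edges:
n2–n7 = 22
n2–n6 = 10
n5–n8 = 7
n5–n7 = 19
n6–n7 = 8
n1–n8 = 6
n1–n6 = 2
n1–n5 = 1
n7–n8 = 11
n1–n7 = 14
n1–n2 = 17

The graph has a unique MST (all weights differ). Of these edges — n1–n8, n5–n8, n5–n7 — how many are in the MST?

1

Sort edges by weight, then run Kruskal:
n1–n5 (1): add. Components now {n6} {n1,n5} {n7} {n8} {n2}
n1–n6 (2): add. Components now {n1,n5,n6} {n7} {n8} {n2}
n1–n8 (6): add. Components now {n1,n5,n6,n8} {n7} {n2}
n5–n8 (7): skip — n5 and n8 already connected.
n6–n7 (8): add. Components now {n1,n5,n6,n7,n8} {n2}
n2–n6 (10): add. Components now {n1,n2,n5,n6,n7,n8}
MST edge set: {n1–n5, n1–n6, n1–n8, n6–n7, n2–n6}.
Of the listed edges, {n1–n8} are in the MST → 1.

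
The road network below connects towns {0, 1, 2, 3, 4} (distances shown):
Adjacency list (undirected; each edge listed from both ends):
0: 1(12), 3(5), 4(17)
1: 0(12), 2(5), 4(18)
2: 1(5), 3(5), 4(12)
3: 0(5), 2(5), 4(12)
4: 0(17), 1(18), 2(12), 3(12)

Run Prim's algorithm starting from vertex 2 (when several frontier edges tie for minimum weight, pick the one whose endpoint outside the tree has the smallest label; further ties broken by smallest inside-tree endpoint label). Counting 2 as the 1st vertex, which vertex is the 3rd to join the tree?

3

Grow the tree from 2 using Prim:
Step 1: cheapest edge leaving the tree is 1-2 (5); add 1.
Step 2: cheapest edge leaving the tree is 2-3 (5); add 3.
Step 3: cheapest edge leaving the tree is 0-3 (5); add 0.
Step 4: cheapest edge leaving the tree is 2-4 (12); add 4.
Vertex order: 2, 1, 3, 0, 4. The 3rd vertex is 3.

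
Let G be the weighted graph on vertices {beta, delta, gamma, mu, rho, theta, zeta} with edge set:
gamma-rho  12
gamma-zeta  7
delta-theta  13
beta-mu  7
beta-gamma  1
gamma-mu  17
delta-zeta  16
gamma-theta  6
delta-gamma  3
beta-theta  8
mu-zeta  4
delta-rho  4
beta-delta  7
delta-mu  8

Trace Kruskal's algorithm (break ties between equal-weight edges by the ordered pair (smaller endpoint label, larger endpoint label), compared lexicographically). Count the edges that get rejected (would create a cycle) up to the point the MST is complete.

Kruskal's algorithm — process edges by increasing weight (ties by edge label):
beta-gamma (1): add — endpoints in different components.
delta-gamma (3): add — endpoints in different components.
delta-rho (4): add — endpoints in different components.
mu-zeta (4): add — endpoints in different components.
gamma-theta (6): add — endpoints in different components.
beta-delta (7): skip — beta and delta already connected.
beta-mu (7): add — endpoints in different components.
Edges rejected before the tree was complete: 1.

1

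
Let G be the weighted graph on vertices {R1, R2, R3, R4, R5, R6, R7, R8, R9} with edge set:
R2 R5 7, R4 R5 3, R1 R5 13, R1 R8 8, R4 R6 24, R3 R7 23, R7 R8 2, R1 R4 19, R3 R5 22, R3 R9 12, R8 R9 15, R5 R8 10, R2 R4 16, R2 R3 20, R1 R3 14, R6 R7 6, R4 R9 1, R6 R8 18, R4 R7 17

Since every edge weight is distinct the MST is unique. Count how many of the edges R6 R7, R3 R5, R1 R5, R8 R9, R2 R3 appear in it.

Sort edges by weight, then run Kruskal:
R4 R9 (1): add — endpoints in different components.
R7 R8 (2): add — endpoints in different components.
R4 R5 (3): add — endpoints in different components.
R6 R7 (6): add — endpoints in different components.
R2 R5 (7): add — endpoints in different components.
R1 R8 (8): add — endpoints in different components.
R5 R8 (10): add — endpoints in different components.
R3 R9 (12): add — endpoints in different components.
MST edge set: {R4 R9, R7 R8, R4 R5, R6 R7, R2 R5, R1 R8, R5 R8, R3 R9}.
Of the listed edges, {R6 R7} are in the MST → 1.

1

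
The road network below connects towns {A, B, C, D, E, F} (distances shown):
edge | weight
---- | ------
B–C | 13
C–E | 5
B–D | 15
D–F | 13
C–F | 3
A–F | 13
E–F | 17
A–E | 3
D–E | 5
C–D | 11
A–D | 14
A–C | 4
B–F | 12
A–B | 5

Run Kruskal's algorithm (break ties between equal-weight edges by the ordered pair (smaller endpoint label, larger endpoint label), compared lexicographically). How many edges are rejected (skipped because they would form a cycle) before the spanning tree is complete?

1

Sort edges by weight, then run Kruskal:
A–E (3): add. Components now {A,E} {B} {C} {D} {F}
C–F (3): add. Components now {A,E} {B} {C,F} {D}
A–C (4): add. Components now {A,C,E,F} {B} {D}
A–B (5): add. Components now {A,B,C,E,F} {D}
C–E (5): skip — C and E already connected.
D–E (5): add. Components now {A,B,C,D,E,F}
Edges rejected before the tree was complete: 1.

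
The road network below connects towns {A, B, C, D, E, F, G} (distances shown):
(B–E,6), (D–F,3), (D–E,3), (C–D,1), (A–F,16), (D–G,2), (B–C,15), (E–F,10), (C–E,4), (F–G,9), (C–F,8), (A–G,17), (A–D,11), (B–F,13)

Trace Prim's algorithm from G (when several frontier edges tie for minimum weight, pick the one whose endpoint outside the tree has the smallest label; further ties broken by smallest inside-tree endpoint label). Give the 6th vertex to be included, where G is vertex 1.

B

Grow the tree from G using Prim:
Step 1: cheapest edge leaving the tree is D–G (2); add D.
Step 2: cheapest edge leaving the tree is C–D (1); add C.
Step 3: cheapest edge leaving the tree is D–E (3); add E.
Step 4: cheapest edge leaving the tree is D–F (3); add F.
Step 5: cheapest edge leaving the tree is B–E (6); add B.
Step 6: cheapest edge leaving the tree is A–D (11); add A.
Vertex order: G, D, C, E, F, B, A. The 6th vertex is B.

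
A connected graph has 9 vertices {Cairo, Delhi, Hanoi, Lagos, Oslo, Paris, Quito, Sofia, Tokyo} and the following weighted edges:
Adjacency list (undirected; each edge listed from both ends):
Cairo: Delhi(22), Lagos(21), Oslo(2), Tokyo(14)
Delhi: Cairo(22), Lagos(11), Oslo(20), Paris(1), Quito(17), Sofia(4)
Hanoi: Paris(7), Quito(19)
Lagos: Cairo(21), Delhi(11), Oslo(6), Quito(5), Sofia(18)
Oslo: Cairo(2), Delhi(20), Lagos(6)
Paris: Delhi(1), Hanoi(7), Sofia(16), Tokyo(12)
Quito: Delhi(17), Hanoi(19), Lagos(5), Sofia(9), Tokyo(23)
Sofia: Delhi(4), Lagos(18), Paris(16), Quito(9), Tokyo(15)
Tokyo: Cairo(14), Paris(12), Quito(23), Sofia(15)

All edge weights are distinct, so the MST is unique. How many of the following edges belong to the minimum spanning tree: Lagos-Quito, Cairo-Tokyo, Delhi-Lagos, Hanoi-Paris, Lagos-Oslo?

3

Kruskal's algorithm — process edges by increasing weight (ties by edge label):
Delhi-Paris (1): add — endpoints in different components.
Cairo-Oslo (2): add — endpoints in different components.
Delhi-Sofia (4): add — endpoints in different components.
Lagos-Quito (5): add — endpoints in different components.
Lagos-Oslo (6): add — endpoints in different components.
Hanoi-Paris (7): add — endpoints in different components.
Quito-Sofia (9): add — endpoints in different components.
Delhi-Lagos (11): skip — Delhi and Lagos already connected.
Paris-Tokyo (12): add — endpoints in different components.
MST edge set: {Delhi-Paris, Cairo-Oslo, Delhi-Sofia, Lagos-Quito, Lagos-Oslo, Hanoi-Paris, Quito-Sofia, Paris-Tokyo}.
Of the listed edges, {Lagos-Quito, Hanoi-Paris, Lagos-Oslo} are in the MST → 3.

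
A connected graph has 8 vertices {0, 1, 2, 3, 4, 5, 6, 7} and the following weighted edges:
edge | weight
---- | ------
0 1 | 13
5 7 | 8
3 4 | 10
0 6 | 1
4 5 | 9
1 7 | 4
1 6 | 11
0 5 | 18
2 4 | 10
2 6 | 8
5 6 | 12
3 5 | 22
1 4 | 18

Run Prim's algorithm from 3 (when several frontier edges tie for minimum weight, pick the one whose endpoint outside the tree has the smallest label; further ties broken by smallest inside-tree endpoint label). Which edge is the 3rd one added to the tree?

5-7

Prim's algorithm from 3:
Step 1: frontier [3 4 10, 3 5 22] → take 3 4 (10); add 4.
Step 2: frontier [3 5 22, 4 5 9, 2 4 10, 1 4 18] → take 4 5 (9); add 5.
Step 3: frontier [2 4 10, 1 4 18, 5 7 8, 5 6 12, 0 5 18] → take 5 7 (8); add 7.
Step 4: frontier [2 4 10, 1 4 18, 5 6 12, 0 5 18, 1 7 4] → take 1 7 (4); add 1.
Step 5: frontier [1 6 11, 0 1 13, 2 4 10, 5 6 12, 0 5 18] → take 2 4 (10); add 2.
Step 6: frontier [1 6 11, 0 1 13, 2 6 8, 5 6 12, 0 5 18] → take 2 6 (8); add 6.
Step 7: frontier [0 1 13, 0 5 18, 0 6 1] → take 0 6 (1); add 0.
The 3rd edge added is 5 7.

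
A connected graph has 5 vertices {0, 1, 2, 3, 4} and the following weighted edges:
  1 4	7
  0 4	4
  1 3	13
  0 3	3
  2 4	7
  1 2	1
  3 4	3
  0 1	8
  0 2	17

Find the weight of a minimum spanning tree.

14

Kruskal: consider edges lightest-first.
1 2 (1): add — endpoints in different components.
0 3 (3): add — endpoints in different components.
3 4 (3): add — endpoints in different components.
0 4 (4): skip — 0 and 4 already connected.
1 4 (7): add — endpoints in different components.
MST edges: 1 2, 0 3, 3 4, 1 4; total weight 1+3+3+7 = 14.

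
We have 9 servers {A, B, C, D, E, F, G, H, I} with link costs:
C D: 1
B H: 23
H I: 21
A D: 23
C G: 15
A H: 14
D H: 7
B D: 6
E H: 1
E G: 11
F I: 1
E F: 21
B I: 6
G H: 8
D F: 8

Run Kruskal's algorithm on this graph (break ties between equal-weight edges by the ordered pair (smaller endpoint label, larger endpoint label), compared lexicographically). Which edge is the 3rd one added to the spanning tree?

F-I

Kruskal's algorithm — process edges by increasing weight (ties by edge label):
C D (1): add — endpoints in different components.
E H (1): add — endpoints in different components.
F I (1): add — endpoints in different components.
B D (6): add — endpoints in different components.
B I (6): add — endpoints in different components.
D H (7): add — endpoints in different components.
D F (8): skip — D and F already connected.
G H (8): add — endpoints in different components.
E G (11): skip — E and G already connected.
A H (14): add — endpoints in different components.
The 3rd edge added is F I.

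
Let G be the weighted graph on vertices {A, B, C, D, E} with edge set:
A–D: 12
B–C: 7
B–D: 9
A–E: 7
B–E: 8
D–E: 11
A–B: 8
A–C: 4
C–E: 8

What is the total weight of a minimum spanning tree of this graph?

Kruskal: consider edges lightest-first.
A–C (4): add — endpoints in different components.
A–E (7): add — endpoints in different components.
B–C (7): add — endpoints in different components.
A–B (8): skip — A and B already connected.
B–E (8): skip — B and E already connected.
C–E (8): skip — C and E already connected.
B–D (9): add — endpoints in different components.
MST edges: A–C, A–E, B–C, B–D; total weight 4+7+7+9 = 27.

27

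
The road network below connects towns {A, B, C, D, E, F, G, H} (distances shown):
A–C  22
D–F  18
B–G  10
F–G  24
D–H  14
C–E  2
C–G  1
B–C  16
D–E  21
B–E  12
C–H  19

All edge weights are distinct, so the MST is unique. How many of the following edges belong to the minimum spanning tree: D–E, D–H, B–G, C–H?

3

Kruskal: consider edges lightest-first.
C–G (1): add — endpoints in different components.
C–E (2): add — endpoints in different components.
B–G (10): add — endpoints in different components.
B–E (12): skip — B and E already connected.
D–H (14): add — endpoints in different components.
B–C (16): skip — B and C already connected.
D–F (18): add — endpoints in different components.
C–H (19): add — endpoints in different components.
D–E (21): skip — D and E already connected.
A–C (22): add — endpoints in different components.
MST edge set: {C–G, C–E, B–G, D–H, D–F, C–H, A–C}.
Of the listed edges, {D–H, B–G, C–H} are in the MST → 3.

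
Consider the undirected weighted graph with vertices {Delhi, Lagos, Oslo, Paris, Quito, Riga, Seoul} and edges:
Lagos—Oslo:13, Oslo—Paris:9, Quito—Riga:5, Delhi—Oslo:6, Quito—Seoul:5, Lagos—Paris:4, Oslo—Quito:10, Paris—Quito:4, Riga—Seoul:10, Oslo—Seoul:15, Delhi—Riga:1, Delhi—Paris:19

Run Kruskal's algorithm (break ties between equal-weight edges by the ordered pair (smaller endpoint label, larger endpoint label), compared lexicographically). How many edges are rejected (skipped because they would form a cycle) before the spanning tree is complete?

Kruskal: consider edges lightest-first.
Delhi—Riga (1): add. Components now {Seoul} {Delhi,Riga} {Lagos} {Oslo} {Paris} {Quito}
Lagos—Paris (4): add. Components now {Seoul} {Delhi,Riga} {Lagos,Paris} {Oslo} {Quito}
Paris—Quito (4): add. Components now {Seoul} {Delhi,Riga} {Lagos,Paris,Quito} {Oslo}
Quito—Riga (5): add. Components now {Seoul} {Delhi,Lagos,Paris,Quito,Riga} {Oslo}
Quito—Seoul (5): add. Components now {Delhi,Lagos,Paris,Quito,Riga,Seoul} {Oslo}
Delhi—Oslo (6): add. Components now {Delhi,Lagos,Oslo,Paris,Quito,Riga,Seoul}
Edges rejected before the tree was complete: 0.

0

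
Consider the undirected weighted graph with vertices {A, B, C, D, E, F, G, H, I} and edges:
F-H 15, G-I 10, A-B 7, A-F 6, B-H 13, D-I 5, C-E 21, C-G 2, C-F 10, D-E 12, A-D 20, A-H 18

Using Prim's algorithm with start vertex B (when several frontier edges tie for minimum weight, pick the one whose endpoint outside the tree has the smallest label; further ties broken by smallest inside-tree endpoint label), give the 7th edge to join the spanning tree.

D-E

Prim's algorithm from B:
Step 1: frontier [A-B 7, B-H 13] → take A-B (7); add A.
Step 2: frontier [A-F 6, A-H 18, A-D 20, B-H 13] → take A-F (6); add F.
Step 3: frontier [A-H 18, A-D 20, B-H 13, C-F 10, F-H 15] → take C-F (10); add C.
Step 4: frontier [A-H 18, A-D 20, B-H 13, C-G 2, C-E 21, F-H 15] → take C-G (2); add G.
Step 5: frontier [A-H 18, A-D 20, B-H 13, C-E 21, F-H 15, G-I 10] → take G-I (10); add I.
Step 6: frontier [A-H 18, A-D 20, B-H 13, C-E 21, F-H 15, D-I 5] → take D-I (5); add D.
Step 7: frontier [A-H 18, B-H 13, C-E 21, D-E 12, F-H 15] → take D-E (12); add E.
Step 8: frontier [A-H 18, B-H 13, F-H 15] → take B-H (13); add H.
The 7th edge added is D-E.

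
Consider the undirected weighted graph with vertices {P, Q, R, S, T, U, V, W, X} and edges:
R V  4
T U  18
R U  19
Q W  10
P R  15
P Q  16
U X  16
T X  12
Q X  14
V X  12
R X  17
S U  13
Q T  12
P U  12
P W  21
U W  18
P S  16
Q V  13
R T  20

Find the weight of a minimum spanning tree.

Prim's algorithm from P:
Step 1: cheapest edge leaving the tree is P U (12); add U.
Step 2: cheapest edge leaving the tree is S U (13); add S.
Step 3: cheapest edge leaving the tree is P R (15); add R.
Step 4: cheapest edge leaving the tree is R V (4); add V.
Step 5: cheapest edge leaving the tree is V X (12); add X.
Step 6: cheapest edge leaving the tree is T X (12); add T.
Step 7: cheapest edge leaving the tree is Q T (12); add Q.
Step 8: cheapest edge leaving the tree is Q W (10); add W.
MST edges: P U, S U, P R, R V, V X, T X, Q T, Q W; total weight 12+13+15+4+12+12+12+10 = 90.

90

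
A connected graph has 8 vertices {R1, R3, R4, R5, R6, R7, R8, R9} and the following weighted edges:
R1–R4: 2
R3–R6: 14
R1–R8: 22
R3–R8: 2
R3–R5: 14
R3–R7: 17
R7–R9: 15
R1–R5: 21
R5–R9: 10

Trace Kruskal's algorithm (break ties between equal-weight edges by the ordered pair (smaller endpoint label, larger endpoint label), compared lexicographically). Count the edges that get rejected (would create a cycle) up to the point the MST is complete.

Kruskal's algorithm — process edges by increasing weight (ties by edge label):
R1–R4 (2): add — endpoints in different components.
R3–R8 (2): add — endpoints in different components.
R5–R9 (10): add — endpoints in different components.
R3–R5 (14): add — endpoints in different components.
R3–R6 (14): add — endpoints in different components.
R7–R9 (15): add — endpoints in different components.
R3–R7 (17): skip — R3 and R7 already connected.
R1–R5 (21): add — endpoints in different components.
Edges rejected before the tree was complete: 1.

1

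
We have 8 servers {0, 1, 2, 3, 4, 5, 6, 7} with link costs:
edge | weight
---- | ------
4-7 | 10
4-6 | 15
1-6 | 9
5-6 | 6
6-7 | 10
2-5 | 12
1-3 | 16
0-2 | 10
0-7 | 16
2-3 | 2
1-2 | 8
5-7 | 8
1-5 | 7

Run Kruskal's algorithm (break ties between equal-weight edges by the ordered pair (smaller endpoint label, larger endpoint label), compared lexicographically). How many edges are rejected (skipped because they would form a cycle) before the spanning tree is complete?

1

Kruskal: consider edges lightest-first.
2-3 (2): add — endpoints in different components.
5-6 (6): add — endpoints in different components.
1-5 (7): add — endpoints in different components.
1-2 (8): add — endpoints in different components.
5-7 (8): add — endpoints in different components.
1-6 (9): skip — 1 and 6 already connected.
0-2 (10): add — endpoints in different components.
4-7 (10): add — endpoints in different components.
Edges rejected before the tree was complete: 1.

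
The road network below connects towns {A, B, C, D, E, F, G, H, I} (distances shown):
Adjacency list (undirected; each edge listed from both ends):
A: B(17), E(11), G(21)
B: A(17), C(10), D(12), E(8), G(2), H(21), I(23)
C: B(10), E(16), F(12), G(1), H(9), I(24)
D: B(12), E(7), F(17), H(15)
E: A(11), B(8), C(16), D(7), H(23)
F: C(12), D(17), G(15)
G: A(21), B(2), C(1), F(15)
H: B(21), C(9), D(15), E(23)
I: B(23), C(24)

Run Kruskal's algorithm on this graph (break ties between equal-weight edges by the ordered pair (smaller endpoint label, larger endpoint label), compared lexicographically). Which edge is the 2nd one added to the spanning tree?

B-G

Kruskal's algorithm — process edges by increasing weight (ties by edge label):
C G (1): add — endpoints in different components.
B G (2): add — endpoints in different components.
D E (7): add — endpoints in different components.
B E (8): add — endpoints in different components.
C H (9): add — endpoints in different components.
B C (10): skip — B and C already connected.
A E (11): add — endpoints in different components.
B D (12): skip — B and D already connected.
C F (12): add — endpoints in different components.
D H (15): skip — D and H already connected.
F G (15): skip — F and G already connected.
C E (16): skip — C and E already connected.
A B (17): skip — A and B already connected.
D F (17): skip — D and F already connected.
A G (21): skip — A and G already connected.
B H (21): skip — B and H already connected.
B I (23): add — endpoints in different components.
The 2nd edge added is B G.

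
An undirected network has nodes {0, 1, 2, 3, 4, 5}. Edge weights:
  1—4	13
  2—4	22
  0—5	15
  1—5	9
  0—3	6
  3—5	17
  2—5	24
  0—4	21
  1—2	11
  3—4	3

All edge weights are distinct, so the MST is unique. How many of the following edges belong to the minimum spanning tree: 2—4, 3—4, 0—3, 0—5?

Sort edges by weight, then run Kruskal:
3—4 (3): add — endpoints in different components.
0—3 (6): add — endpoints in different components.
1—5 (9): add — endpoints in different components.
1—2 (11): add — endpoints in different components.
1—4 (13): add — endpoints in different components.
MST edge set: {3—4, 0—3, 1—5, 1—2, 1—4}.
Of the listed edges, {3—4, 0—3} are in the MST → 2.

2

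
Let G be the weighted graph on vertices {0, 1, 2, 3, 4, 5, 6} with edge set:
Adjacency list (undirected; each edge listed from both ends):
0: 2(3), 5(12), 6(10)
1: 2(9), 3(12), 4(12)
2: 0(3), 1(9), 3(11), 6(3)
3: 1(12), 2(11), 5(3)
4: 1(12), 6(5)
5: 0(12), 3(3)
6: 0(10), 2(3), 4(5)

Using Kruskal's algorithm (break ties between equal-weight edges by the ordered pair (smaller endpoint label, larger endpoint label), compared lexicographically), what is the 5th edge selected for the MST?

1-2

Kruskal's algorithm — process edges by increasing weight (ties by edge label):
0–2 (3): add. Components now {0,2} {1} {3} {4} {5} {6}
2–6 (3): add. Components now {0,2,6} {1} {3} {4} {5}
3–5 (3): add. Components now {0,2,6} {1} {3,5} {4}
4–6 (5): add. Components now {0,2,4,6} {1} {3,5}
1–2 (9): add. Components now {0,1,2,4,6} {3,5}
0–6 (10): skip — 0 and 6 already connected.
2–3 (11): add. Components now {0,1,2,3,4,5,6}
The 5th edge added is 1–2.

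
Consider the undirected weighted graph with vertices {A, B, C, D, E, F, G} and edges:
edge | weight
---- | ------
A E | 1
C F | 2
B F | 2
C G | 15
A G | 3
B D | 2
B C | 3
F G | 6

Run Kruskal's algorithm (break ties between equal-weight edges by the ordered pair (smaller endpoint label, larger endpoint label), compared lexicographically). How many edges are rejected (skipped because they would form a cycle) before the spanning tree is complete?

Kruskal: consider edges lightest-first.
A E (1): add — endpoints in different components.
B D (2): add — endpoints in different components.
B F (2): add — endpoints in different components.
C F (2): add — endpoints in different components.
A G (3): add — endpoints in different components.
B C (3): skip — B and C already connected.
F G (6): add — endpoints in different components.
Edges rejected before the tree was complete: 1.

1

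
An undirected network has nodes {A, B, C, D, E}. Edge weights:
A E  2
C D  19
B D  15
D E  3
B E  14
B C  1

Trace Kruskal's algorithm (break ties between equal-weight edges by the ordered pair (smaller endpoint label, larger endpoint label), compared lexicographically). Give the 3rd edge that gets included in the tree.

Kruskal's algorithm — process edges by increasing weight (ties by edge label):
B C (1): add. Components now {A} {B,C} {D} {E}
A E (2): add. Components now {A,E} {B,C} {D}
D E (3): add. Components now {A,D,E} {B,C}
B E (14): add. Components now {A,B,C,D,E}
The 3rd edge added is D E.

D-E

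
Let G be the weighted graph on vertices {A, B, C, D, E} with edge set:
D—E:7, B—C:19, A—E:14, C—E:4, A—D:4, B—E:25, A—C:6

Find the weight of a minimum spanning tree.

Prim's algorithm from D:
Step 1: frontier [A—D 4, D—E 7] → take A—D (4); add A.
Step 2: frontier [A—C 6, A—E 14, D—E 7] → take A—C (6); add C.
Step 3: frontier [A—E 14, C—E 4, B—C 19, D—E 7] → take C—E (4); add E.
Step 4: frontier [B—C 19, B—E 25] → take B—C (19); add B.
MST edges: A—D, A—C, C—E, B—C; total weight 4+6+4+19 = 33.

33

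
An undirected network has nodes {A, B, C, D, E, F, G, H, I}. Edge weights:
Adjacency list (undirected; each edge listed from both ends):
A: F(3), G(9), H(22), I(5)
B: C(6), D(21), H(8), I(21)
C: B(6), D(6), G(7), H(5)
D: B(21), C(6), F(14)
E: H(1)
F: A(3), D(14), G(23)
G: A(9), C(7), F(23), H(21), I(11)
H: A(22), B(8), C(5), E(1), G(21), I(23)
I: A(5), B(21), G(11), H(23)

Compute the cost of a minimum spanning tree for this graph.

Kruskal's algorithm — process edges by increasing weight (ties by edge label):
E-H (1): add — endpoints in different components.
A-F (3): add — endpoints in different components.
A-I (5): add — endpoints in different components.
C-H (5): add — endpoints in different components.
B-C (6): add — endpoints in different components.
C-D (6): add — endpoints in different components.
C-G (7): add — endpoints in different components.
B-H (8): skip — B and H already connected.
A-G (9): add — endpoints in different components.
MST edges: E-H, A-F, A-I, C-H, B-C, C-D, C-G, A-G; total weight 1+3+5+5+6+6+7+9 = 42.

42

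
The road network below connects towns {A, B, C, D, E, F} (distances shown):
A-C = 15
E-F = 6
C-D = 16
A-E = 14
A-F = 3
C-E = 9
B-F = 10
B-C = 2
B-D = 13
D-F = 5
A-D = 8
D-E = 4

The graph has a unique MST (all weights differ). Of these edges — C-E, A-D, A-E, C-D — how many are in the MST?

Sort edges by weight, then run Kruskal:
B-C (2): add — endpoints in different components.
A-F (3): add — endpoints in different components.
D-E (4): add — endpoints in different components.
D-F (5): add — endpoints in different components.
E-F (6): skip — E and F already connected.
A-D (8): skip — A and D already connected.
C-E (9): add — endpoints in different components.
MST edge set: {B-C, A-F, D-E, D-F, C-E}.
Of the listed edges, {C-E} are in the MST → 1.

1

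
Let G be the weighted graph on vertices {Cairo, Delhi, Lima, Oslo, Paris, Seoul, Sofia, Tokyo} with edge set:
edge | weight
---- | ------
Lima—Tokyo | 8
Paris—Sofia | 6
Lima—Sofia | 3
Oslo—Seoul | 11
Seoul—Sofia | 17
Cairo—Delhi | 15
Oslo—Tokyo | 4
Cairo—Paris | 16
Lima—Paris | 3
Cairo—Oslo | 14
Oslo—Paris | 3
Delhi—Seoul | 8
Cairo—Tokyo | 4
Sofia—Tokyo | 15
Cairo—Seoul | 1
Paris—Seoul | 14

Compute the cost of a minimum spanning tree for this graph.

Grow the tree from Oslo using Prim:
Step 1: cheapest edge leaving the tree is Oslo—Paris (3); add Paris.
Step 2: cheapest edge leaving the tree is Lima—Paris (3); add Lima.
Step 3: cheapest edge leaving the tree is Lima—Sofia (3); add Sofia.
Step 4: cheapest edge leaving the tree is Oslo—Tokyo (4); add Tokyo.
Step 5: cheapest edge leaving the tree is Cairo—Tokyo (4); add Cairo.
Step 6: cheapest edge leaving the tree is Cairo—Seoul (1); add Seoul.
Step 7: cheapest edge leaving the tree is Delhi—Seoul (8); add Delhi.
MST edges: Oslo—Paris, Lima—Paris, Lima—Sofia, Oslo—Tokyo, Cairo—Tokyo, Cairo—Seoul, Delhi—Seoul; total weight 3+3+3+4+4+1+8 = 26.

26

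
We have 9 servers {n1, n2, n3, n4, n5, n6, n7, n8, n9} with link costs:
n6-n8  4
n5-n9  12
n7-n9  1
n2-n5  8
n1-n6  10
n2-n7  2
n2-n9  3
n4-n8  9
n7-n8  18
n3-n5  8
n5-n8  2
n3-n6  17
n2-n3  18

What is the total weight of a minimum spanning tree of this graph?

44

Prim, starting at n1.
Step 1: frontier [n1-n6 10] → take n1-n6 (10); add n6.
Step 2: frontier [n6-n8 4, n3-n6 17] → take n6-n8 (4); add n8.
Step 3: frontier [n3-n6 17, n5-n8 2, n4-n8 9, n7-n8 18] → take n5-n8 (2); add n5.
Step 4: frontier [n2-n5 8, n3-n5 8, n5-n9 12, n3-n6 17, n4-n8 9, n7-n8 18] → take n2-n5 (8); add n2.
Step 5: frontier [n2-n7 2, n2-n9 3, n2-n3 18, n3-n5 8, n5-n9 12, n3-n6 17, n4-n8 9, n7-n8 18] → take n2-n7 (2); add n7.
Step 6: frontier [n2-n9 3, n2-n3 18, n3-n5 8, n5-n9 12, n3-n6 17, n7-n9 1, n4-n8 9] → take n7-n9 (1); add n9.
Step 7: frontier [n2-n3 18, n3-n5 8, n3-n6 17, n4-n8 9] → take n3-n5 (8); add n3.
Step 8: frontier [n4-n8 9] → take n4-n8 (9); add n4.
MST edges: n1-n6, n6-n8, n5-n8, n2-n5, n2-n7, n7-n9, n3-n5, n4-n8; total weight 10+4+2+8+2+1+8+9 = 44.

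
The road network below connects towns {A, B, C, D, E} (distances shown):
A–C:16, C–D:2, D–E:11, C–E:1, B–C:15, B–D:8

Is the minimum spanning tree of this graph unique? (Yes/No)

Kruskal: consider edges lightest-first.
C–E (1): add. Components now {A} {B} {C,E} {D}
C–D (2): add. Components now {A} {B} {C,D,E}
B–D (8): add. Components now {A} {B,C,D,E}
D–E (11): skip — D and E already connected.
B–C (15): skip — B and C already connected.
A–C (16): add. Components now {A,B,C,D,E}
Every non-tree edge has weight strictly greater than the heaviest edge on the tree path between its endpoints, so the MST is unique.

Yes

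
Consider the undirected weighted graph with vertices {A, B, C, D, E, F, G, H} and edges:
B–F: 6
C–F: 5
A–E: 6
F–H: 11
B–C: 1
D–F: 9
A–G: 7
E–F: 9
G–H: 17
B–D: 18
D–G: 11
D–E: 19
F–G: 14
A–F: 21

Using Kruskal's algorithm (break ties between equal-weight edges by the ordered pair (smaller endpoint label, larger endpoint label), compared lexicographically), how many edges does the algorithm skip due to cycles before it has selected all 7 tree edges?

Kruskal: consider edges lightest-first.
B–C (1): add — endpoints in different components.
C–F (5): add — endpoints in different components.
A–E (6): add — endpoints in different components.
B–F (6): skip — B and F already connected.
A–G (7): add — endpoints in different components.
D–F (9): add — endpoints in different components.
E–F (9): add — endpoints in different components.
D–G (11): skip — D and G already connected.
F–H (11): add — endpoints in different components.
Edges rejected before the tree was complete: 2.

2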